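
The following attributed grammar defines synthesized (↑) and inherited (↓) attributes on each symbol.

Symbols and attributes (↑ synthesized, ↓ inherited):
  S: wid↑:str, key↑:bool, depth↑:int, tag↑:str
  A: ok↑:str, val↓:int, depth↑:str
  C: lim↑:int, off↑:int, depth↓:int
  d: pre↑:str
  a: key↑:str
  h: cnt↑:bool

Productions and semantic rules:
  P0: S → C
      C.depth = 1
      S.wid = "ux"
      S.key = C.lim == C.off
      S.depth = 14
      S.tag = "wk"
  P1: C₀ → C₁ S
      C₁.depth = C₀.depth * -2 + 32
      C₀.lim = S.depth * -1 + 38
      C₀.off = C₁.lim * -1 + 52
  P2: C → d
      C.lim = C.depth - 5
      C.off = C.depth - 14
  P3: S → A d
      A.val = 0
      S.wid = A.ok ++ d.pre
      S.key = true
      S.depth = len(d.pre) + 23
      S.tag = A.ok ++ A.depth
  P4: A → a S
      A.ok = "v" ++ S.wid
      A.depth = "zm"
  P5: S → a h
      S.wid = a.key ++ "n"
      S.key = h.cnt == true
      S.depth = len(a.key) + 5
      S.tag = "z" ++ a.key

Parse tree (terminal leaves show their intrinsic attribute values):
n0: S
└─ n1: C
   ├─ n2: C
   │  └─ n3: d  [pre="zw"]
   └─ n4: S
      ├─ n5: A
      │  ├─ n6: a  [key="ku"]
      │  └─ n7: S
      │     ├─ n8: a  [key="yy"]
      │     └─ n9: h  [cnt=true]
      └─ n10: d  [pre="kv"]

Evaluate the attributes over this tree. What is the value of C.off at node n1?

27

1. n1.depth = 1  [1]
2. n2.depth = 30  [C₀.depth * -2 + 32]
3. n3.pre = "zw"  [terminal]
4. n2.lim = 25  [C.depth - 5]
5. n2.off = 16  [C.depth - 14]
6. n5.val = 0  [0]
7. n6.key = "ku"  [terminal]
8. n8.key = "yy"  [terminal]
9. n9.cnt = true  [terminal]
10. n7.wid = "yyn"  [a.key ++ "n"]
11. n7.key = true  [h.cnt == true]
12. n7.depth = 7  [len(a.key) + 5]
13. n7.tag = "zyy"  ["z" ++ a.key]
14. n5.ok = "vyyn"  ["v" ++ S.wid]
15. n5.depth = "zm"  ["zm"]
16. n10.pre = "kv"  [terminal]
17. n4.wid = "vyynkv"  [A.ok ++ d.pre]
18. n4.key = true  [true]
19. n4.depth = 25  [len(d.pre) + 23]
20. n4.tag = "vyynzm"  [A.ok ++ A.depth]
21. n1.lim = 13  [S.depth * -1 + 38]
22. n1.off = 27  [C₁.lim * -1 + 52]
23. n0.wid = "ux"  ["ux"]
24. n0.key = false  [C.lim == C.off]
25. n0.depth = 14  [14]
26. n0.tag = "wk"  ["wk"]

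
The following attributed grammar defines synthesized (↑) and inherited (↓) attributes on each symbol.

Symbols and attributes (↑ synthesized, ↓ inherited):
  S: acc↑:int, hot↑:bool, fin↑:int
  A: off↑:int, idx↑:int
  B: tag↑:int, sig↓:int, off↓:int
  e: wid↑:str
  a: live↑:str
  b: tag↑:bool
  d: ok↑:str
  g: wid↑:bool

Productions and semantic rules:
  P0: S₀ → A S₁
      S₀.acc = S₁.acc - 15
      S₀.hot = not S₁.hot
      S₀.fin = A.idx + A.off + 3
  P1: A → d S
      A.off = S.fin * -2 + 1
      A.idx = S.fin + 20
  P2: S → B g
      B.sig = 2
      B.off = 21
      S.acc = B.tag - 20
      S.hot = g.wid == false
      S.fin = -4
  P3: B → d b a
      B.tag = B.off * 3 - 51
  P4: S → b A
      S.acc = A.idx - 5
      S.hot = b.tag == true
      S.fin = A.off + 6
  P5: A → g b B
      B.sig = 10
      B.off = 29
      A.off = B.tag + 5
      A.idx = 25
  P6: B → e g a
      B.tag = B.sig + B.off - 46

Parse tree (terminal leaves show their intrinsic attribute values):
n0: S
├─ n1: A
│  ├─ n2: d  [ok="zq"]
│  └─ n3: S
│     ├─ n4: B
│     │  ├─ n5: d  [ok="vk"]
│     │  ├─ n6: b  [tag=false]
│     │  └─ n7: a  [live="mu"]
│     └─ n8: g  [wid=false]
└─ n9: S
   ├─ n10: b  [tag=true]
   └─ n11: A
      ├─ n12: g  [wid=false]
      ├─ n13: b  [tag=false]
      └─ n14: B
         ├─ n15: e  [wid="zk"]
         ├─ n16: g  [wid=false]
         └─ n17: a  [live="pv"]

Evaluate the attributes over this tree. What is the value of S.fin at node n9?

4

1. n2.ok = "zq"  [terminal]
2. n4.sig = 2  [2]
3. n4.off = 21  [21]
4. n5.ok = "vk"  [terminal]
5. n6.tag = false  [terminal]
6. n7.live = "mu"  [terminal]
7. n4.tag = 12  [B.off * 3 - 51]
8. n8.wid = false  [terminal]
9. n3.acc = -8  [B.tag - 20]
10. n3.hot = true  [g.wid == false]
11. n3.fin = -4  [-4]
12. n1.off = 9  [S.fin * -2 + 1]
13. n1.idx = 16  [S.fin + 20]
14. n10.tag = true  [terminal]
15. n12.wid = false  [terminal]
16. n13.tag = false  [terminal]
17. n14.sig = 10  [10]
18. n14.off = 29  [29]
19. n15.wid = "zk"  [terminal]
20. n16.wid = false  [terminal]
21. n17.live = "pv"  [terminal]
22. n14.tag = -7  [B.sig + B.off - 46]
23. n11.off = -2  [B.tag + 5]
24. n11.idx = 25  [25]
25. n9.acc = 20  [A.idx - 5]
26. n9.hot = true  [b.tag == true]
27. n9.fin = 4  [A.off + 6]
28. n0.acc = 5  [S₁.acc - 15]
29. n0.hot = false  [not S₁.hot]
30. n0.fin = 28  [A.idx + A.off + 3]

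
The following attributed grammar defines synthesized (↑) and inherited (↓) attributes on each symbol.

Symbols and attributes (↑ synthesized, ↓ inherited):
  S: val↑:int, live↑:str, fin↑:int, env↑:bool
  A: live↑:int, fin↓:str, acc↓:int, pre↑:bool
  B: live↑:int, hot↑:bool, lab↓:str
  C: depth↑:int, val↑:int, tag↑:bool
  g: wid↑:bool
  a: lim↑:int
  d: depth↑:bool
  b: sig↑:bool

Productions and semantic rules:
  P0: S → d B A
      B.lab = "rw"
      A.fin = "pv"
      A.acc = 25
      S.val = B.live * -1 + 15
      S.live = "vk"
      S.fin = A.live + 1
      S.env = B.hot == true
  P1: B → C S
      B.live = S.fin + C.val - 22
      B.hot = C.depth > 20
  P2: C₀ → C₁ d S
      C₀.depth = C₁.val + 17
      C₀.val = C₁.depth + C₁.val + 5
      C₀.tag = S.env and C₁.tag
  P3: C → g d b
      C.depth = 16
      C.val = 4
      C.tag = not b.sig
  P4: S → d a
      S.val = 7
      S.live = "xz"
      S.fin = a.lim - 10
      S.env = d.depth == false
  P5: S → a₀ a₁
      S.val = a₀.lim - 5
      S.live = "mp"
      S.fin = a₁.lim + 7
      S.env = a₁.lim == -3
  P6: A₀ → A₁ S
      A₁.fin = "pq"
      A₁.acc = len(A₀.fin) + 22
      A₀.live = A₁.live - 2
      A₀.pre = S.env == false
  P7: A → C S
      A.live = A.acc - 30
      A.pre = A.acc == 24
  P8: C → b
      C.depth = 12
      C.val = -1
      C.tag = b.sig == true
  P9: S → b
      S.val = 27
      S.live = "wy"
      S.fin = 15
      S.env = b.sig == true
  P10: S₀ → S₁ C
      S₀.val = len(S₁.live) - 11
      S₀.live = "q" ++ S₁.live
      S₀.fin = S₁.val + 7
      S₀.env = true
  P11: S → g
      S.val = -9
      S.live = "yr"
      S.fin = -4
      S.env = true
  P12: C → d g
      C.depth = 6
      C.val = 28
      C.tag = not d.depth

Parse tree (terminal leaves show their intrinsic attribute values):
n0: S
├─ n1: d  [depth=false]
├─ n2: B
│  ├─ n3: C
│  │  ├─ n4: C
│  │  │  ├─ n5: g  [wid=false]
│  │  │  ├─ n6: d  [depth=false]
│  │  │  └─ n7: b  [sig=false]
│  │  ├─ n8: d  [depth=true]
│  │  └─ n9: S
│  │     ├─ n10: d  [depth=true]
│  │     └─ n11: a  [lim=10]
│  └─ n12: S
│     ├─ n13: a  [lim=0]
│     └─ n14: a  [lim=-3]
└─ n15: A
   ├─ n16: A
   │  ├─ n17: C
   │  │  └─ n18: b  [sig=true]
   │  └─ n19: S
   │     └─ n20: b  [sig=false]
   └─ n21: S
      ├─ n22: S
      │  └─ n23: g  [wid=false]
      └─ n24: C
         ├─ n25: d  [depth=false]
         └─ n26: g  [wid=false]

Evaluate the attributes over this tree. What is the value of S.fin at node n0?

-7

1. n1.depth = false  [terminal]
2. n2.lab = "rw"  ["rw"]
3. n5.wid = false  [terminal]
4. n6.depth = false  [terminal]
5. n7.sig = false  [terminal]
6. n4.depth = 16  [16]
7. n4.val = 4  [4]
8. n4.tag = true  [not b.sig]
9. n8.depth = true  [terminal]
10. n10.depth = true  [terminal]
11. n11.lim = 10  [terminal]
12. n9.val = 7  [7]
13. n9.live = "xz"  ["xz"]
14. n9.fin = 0  [a.lim - 10]
15. n9.env = false  [d.depth == false]
16. n3.depth = 21  [C₁.val + 17]
17. n3.val = 25  [C₁.depth + C₁.val + 5]
18. n3.tag = false  [S.env and C₁.tag]
19. n13.lim = 0  [terminal]
20. n14.lim = -3  [terminal]
21. n12.val = -5  [a₀.lim - 5]
22. n12.live = "mp"  ["mp"]
23. n12.fin = 4  [a₁.lim + 7]
24. n12.env = true  [a₁.lim == -3]
25. n2.live = 7  [S.fin + C.val - 22]
26. n2.hot = true  [C.depth > 20]
27. n15.fin = "pv"  ["pv"]
28. n15.acc = 25  [25]
29. n16.fin = "pq"  ["pq"]
30. n16.acc = 24  [len(A₀.fin) + 22]
31. n18.sig = true  [terminal]
32. n17.depth = 12  [12]
33. n17.val = -1  [-1]
34. n17.tag = true  [b.sig == true]
35. n20.sig = false  [terminal]
36. n19.val = 27  [27]
37. n19.live = "wy"  ["wy"]
38. n19.fin = 15  [15]
39. n19.env = false  [b.sig == true]
40. n16.live = -6  [A.acc - 30]
41. n16.pre = true  [A.acc == 24]
42. n23.wid = false  [terminal]
43. n22.val = -9  [-9]
44. n22.live = "yr"  ["yr"]
45. n22.fin = -4  [-4]
46. n22.env = true  [true]
47. n25.depth = false  [terminal]
48. n26.wid = false  [terminal]
49. n24.depth = 6  [6]
50. n24.val = 28  [28]
51. n24.tag = true  [not d.depth]
52. n21.val = -9  [len(S₁.live) - 11]
53. n21.live = "qyr"  ["q" ++ S₁.live]
54. n21.fin = -2  [S₁.val + 7]
55. n21.env = true  [true]
56. n15.live = -8  [A₁.live - 2]
57. n15.pre = false  [S.env == false]
58. n0.val = 8  [B.live * -1 + 15]
59. n0.live = "vk"  ["vk"]
60. n0.fin = -7  [A.live + 1]
61. n0.env = true  [B.hot == true]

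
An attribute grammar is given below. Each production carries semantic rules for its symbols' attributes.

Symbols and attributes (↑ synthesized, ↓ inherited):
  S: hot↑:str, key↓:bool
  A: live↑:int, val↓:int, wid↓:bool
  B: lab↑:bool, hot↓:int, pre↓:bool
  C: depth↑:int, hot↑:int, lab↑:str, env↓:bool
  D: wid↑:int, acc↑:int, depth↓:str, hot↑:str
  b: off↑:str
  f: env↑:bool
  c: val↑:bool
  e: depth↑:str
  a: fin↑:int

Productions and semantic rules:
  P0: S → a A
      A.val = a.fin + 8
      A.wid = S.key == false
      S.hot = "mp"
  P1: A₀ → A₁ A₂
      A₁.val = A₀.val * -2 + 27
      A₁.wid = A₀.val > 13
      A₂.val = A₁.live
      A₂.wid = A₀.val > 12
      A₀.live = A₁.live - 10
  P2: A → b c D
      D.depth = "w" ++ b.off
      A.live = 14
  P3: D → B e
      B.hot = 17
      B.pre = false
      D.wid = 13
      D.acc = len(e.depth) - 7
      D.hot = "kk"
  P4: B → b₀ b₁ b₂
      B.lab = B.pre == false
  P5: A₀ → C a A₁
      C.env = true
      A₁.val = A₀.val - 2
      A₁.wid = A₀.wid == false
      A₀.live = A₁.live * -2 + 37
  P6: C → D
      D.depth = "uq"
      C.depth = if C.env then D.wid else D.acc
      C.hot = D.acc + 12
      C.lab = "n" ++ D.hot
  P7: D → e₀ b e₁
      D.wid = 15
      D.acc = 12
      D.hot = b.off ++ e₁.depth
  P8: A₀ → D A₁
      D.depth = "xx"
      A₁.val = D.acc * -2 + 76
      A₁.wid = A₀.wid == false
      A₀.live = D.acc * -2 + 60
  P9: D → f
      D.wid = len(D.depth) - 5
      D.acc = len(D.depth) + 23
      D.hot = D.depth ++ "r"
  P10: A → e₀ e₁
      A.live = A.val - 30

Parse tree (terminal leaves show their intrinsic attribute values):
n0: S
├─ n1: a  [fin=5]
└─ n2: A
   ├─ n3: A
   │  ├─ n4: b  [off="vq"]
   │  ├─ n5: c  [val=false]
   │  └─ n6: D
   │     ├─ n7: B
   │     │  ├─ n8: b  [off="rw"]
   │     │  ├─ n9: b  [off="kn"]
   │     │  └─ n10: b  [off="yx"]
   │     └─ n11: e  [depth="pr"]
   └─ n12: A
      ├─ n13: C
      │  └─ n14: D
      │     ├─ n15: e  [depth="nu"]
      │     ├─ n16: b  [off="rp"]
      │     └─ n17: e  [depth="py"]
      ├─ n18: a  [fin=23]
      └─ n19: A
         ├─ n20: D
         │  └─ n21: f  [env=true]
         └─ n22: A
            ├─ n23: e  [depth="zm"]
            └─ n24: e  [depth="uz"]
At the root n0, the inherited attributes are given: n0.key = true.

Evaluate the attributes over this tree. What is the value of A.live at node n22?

-4

1. n0.key = true  [given at root]
2. n1.fin = 5  [terminal]
3. n2.val = 13  [a.fin + 8]
4. n2.wid = false  [S.key == false]
5. n3.val = 1  [A₀.val * -2 + 27]
6. n3.wid = false  [A₀.val > 13]
7. n4.off = "vq"  [terminal]
8. n5.val = false  [terminal]
9. n6.depth = "wvq"  ["w" ++ b.off]
10. n7.hot = 17  [17]
11. n7.pre = false  [false]
12. n8.off = "rw"  [terminal]
13. n9.off = "kn"  [terminal]
14. n10.off = "yx"  [terminal]
15. n7.lab = true  [B.pre == false]
16. n11.depth = "pr"  [terminal]
17. n6.wid = 13  [13]
18. n6.acc = -5  [len(e.depth) - 7]
19. n6.hot = "kk"  ["kk"]
20. n3.live = 14  [14]
21. n12.val = 14  [A₁.live]
22. n12.wid = true  [A₀.val > 12]
23. n13.env = true  [true]
24. n14.depth = "uq"  ["uq"]
25. n15.depth = "nu"  [terminal]
26. n16.off = "rp"  [terminal]
27. n17.depth = "py"  [terminal]
28. n14.wid = 15  [15]
29. n14.acc = 12  [12]
30. n14.hot = "rppy"  [b.off ++ e₁.depth]
31. n13.depth = 15  [if C.env then D.wid else D.acc]
32. n13.hot = 24  [D.acc + 12]
33. n13.lab = "nrppy"  ["n" ++ D.hot]
34. n18.fin = 23  [terminal]
35. n19.val = 12  [A₀.val - 2]
36. n19.wid = false  [A₀.wid == false]
37. n20.depth = "xx"  ["xx"]
38. n21.env = true  [terminal]
39. n20.wid = -3  [len(D.depth) - 5]
40. n20.acc = 25  [len(D.depth) + 23]
41. n20.hot = "xxr"  [D.depth ++ "r"]
42. n22.val = 26  [D.acc * -2 + 76]
43. n22.wid = true  [A₀.wid == false]
44. n23.depth = "zm"  [terminal]
45. n24.depth = "uz"  [terminal]
46. n22.live = -4  [A.val - 30]
47. n19.live = 10  [D.acc * -2 + 60]
48. n12.live = 17  [A₁.live * -2 + 37]
49. n2.live = 4  [A₁.live - 10]
50. n0.hot = "mp"  ["mp"]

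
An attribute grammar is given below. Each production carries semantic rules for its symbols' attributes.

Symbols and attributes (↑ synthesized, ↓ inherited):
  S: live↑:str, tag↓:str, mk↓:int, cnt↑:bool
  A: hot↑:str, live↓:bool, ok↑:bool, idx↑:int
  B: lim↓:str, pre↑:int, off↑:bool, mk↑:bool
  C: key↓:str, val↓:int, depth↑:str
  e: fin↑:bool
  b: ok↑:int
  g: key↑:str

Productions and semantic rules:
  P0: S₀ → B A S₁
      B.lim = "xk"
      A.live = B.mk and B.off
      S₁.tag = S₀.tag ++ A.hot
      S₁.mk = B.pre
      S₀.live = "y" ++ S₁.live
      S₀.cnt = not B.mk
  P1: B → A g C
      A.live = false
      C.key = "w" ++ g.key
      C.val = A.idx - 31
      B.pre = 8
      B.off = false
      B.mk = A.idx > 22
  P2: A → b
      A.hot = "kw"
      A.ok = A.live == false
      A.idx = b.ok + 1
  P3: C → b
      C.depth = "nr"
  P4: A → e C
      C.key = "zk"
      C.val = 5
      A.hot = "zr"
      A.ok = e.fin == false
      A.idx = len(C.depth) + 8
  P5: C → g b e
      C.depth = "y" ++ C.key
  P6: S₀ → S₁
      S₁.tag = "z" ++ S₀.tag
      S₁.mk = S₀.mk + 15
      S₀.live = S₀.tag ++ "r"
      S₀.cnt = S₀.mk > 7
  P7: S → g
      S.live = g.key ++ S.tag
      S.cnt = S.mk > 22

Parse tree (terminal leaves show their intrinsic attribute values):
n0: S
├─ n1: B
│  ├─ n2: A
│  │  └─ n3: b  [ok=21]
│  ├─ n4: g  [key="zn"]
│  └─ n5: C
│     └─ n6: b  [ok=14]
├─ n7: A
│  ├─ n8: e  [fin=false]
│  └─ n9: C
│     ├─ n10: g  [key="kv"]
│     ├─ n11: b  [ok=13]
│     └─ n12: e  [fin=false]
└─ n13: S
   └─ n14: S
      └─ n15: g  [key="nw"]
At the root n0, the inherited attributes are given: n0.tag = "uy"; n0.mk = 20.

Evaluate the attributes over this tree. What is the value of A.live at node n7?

1. n0.tag = "uy"  [given at root]
2. n0.mk = 20  [given at root]
3. n1.lim = "xk"  ["xk"]
4. n2.live = false  [false]
5. n3.ok = 21  [terminal]
6. n2.hot = "kw"  ["kw"]
7. n2.ok = true  [A.live == false]
8. n2.idx = 22  [b.ok + 1]
9. n4.key = "zn"  [terminal]
10. n5.key = "wzn"  ["w" ++ g.key]
11. n5.val = -9  [A.idx - 31]
12. n6.ok = 14  [terminal]
13. n5.depth = "nr"  ["nr"]
14. n1.pre = 8  [8]
15. n1.off = false  [false]
16. n1.mk = false  [A.idx > 22]
17. n7.live = false  [B.mk and B.off]
18. n8.fin = false  [terminal]
19. n9.key = "zk"  ["zk"]
20. n9.val = 5  [5]
21. n10.key = "kv"  [terminal]
22. n11.ok = 13  [terminal]
23. n12.fin = false  [terminal]
24. n9.depth = "yzk"  ["y" ++ C.key]
25. n7.hot = "zr"  ["zr"]
26. n7.ok = true  [e.fin == false]
27. n7.idx = 11  [len(C.depth) + 8]
28. n13.tag = "uyzr"  [S₀.tag ++ A.hot]
29. n13.mk = 8  [B.pre]
30. n14.tag = "zuyzr"  ["z" ++ S₀.tag]
31. n14.mk = 23  [S₀.mk + 15]
32. n15.key = "nw"  [terminal]
33. n14.live = "nwzuyzr"  [g.key ++ S.tag]
34. n14.cnt = true  [S.mk > 22]
35. n13.live = "uyzrr"  [S₀.tag ++ "r"]
36. n13.cnt = true  [S₀.mk > 7]
37. n0.live = "yuyzrr"  ["y" ++ S₁.live]
38. n0.cnt = true  [not B.mk]

false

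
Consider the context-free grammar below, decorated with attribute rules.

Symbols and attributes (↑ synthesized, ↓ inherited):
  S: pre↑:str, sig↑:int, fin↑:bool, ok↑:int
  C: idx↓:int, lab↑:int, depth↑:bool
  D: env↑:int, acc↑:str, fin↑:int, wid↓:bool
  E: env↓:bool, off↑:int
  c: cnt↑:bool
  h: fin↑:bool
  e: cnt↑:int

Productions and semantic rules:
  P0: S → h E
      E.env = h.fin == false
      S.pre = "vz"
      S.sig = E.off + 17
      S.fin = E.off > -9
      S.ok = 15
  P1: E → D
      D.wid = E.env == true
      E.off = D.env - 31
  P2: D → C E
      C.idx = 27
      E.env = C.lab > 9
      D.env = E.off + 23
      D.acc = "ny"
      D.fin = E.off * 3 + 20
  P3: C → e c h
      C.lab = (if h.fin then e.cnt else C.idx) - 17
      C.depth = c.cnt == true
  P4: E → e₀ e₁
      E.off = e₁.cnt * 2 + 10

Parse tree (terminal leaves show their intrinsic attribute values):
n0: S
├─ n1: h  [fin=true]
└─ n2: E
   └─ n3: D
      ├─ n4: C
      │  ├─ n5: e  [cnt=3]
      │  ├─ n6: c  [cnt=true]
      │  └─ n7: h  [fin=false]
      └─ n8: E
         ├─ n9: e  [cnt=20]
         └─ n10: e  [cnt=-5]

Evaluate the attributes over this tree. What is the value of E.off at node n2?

-8

1. n1.fin = true  [terminal]
2. n2.env = false  [h.fin == false]
3. n3.wid = false  [E.env == true]
4. n4.idx = 27  [27]
5. n5.cnt = 3  [terminal]
6. n6.cnt = true  [terminal]
7. n7.fin = false  [terminal]
8. n4.lab = 10  [(if h.fin then e.cnt else C.idx) - 17]
9. n4.depth = true  [c.cnt == true]
10. n8.env = true  [C.lab > 9]
11. n9.cnt = 20  [terminal]
12. n10.cnt = -5  [terminal]
13. n8.off = 0  [e₁.cnt * 2 + 10]
14. n3.env = 23  [E.off + 23]
15. n3.acc = "ny"  ["ny"]
16. n3.fin = 20  [E.off * 3 + 20]
17. n2.off = -8  [D.env - 31]
18. n0.pre = "vz"  ["vz"]
19. n0.sig = 9  [E.off + 17]
20. n0.fin = true  [E.off > -9]
21. n0.ok = 15  [15]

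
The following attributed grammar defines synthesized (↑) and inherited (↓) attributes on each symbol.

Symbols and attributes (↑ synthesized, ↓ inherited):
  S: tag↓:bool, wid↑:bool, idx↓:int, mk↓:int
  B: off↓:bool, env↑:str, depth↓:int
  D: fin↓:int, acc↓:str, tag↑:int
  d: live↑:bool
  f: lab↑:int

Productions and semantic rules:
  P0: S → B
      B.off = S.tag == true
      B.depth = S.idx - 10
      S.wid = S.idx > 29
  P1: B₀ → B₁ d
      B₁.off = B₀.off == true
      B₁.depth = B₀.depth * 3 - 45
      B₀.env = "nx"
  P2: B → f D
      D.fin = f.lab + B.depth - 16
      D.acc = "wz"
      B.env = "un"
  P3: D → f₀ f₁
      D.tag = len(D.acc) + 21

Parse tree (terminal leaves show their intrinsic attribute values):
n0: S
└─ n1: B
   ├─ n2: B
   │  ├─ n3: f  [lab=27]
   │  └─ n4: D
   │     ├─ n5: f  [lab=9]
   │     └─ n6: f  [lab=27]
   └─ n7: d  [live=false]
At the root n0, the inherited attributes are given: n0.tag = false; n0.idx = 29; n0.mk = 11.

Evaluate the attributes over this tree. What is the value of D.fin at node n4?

23

1. n0.tag = false  [given at root]
2. n0.idx = 29  [given at root]
3. n0.mk = 11  [given at root]
4. n1.off = false  [S.tag == true]
5. n1.depth = 19  [S.idx - 10]
6. n2.off = false  [B₀.off == true]
7. n2.depth = 12  [B₀.depth * 3 - 45]
8. n3.lab = 27  [terminal]
9. n4.fin = 23  [f.lab + B.depth - 16]
10. n4.acc = "wz"  ["wz"]
11. n5.lab = 9  [terminal]
12. n6.lab = 27  [terminal]
13. n4.tag = 23  [len(D.acc) + 21]
14. n2.env = "un"  ["un"]
15. n7.live = false  [terminal]
16. n1.env = "nx"  ["nx"]
17. n0.wid = false  [S.idx > 29]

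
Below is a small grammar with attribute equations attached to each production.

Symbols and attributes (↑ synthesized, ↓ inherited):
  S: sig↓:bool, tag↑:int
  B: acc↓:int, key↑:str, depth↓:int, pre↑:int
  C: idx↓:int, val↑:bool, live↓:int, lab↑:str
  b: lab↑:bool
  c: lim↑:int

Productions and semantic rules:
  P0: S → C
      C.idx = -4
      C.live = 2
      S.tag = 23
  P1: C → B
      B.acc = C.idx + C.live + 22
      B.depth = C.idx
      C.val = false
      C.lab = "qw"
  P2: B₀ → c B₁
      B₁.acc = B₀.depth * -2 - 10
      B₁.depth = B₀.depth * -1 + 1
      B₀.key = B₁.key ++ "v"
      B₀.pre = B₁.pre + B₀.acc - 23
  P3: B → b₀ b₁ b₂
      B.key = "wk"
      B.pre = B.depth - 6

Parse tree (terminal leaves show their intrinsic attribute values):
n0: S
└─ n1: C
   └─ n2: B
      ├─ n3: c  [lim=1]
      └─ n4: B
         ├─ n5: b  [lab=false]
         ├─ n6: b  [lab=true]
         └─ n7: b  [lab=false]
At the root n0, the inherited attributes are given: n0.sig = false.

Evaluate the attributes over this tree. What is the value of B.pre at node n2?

-4

1. n0.sig = false  [given at root]
2. n1.idx = -4  [-4]
3. n1.live = 2  [2]
4. n2.acc = 20  [C.idx + C.live + 22]
5. n2.depth = -4  [C.idx]
6. n3.lim = 1  [terminal]
7. n4.acc = -2  [B₀.depth * -2 - 10]
8. n4.depth = 5  [B₀.depth * -1 + 1]
9. n5.lab = false  [terminal]
10. n6.lab = true  [terminal]
11. n7.lab = false  [terminal]
12. n4.key = "wk"  ["wk"]
13. n4.pre = -1  [B.depth - 6]
14. n2.key = "wkv"  [B₁.key ++ "v"]
15. n2.pre = -4  [B₁.pre + B₀.acc - 23]
16. n1.val = false  [false]
17. n1.lab = "qw"  ["qw"]
18. n0.tag = 23  [23]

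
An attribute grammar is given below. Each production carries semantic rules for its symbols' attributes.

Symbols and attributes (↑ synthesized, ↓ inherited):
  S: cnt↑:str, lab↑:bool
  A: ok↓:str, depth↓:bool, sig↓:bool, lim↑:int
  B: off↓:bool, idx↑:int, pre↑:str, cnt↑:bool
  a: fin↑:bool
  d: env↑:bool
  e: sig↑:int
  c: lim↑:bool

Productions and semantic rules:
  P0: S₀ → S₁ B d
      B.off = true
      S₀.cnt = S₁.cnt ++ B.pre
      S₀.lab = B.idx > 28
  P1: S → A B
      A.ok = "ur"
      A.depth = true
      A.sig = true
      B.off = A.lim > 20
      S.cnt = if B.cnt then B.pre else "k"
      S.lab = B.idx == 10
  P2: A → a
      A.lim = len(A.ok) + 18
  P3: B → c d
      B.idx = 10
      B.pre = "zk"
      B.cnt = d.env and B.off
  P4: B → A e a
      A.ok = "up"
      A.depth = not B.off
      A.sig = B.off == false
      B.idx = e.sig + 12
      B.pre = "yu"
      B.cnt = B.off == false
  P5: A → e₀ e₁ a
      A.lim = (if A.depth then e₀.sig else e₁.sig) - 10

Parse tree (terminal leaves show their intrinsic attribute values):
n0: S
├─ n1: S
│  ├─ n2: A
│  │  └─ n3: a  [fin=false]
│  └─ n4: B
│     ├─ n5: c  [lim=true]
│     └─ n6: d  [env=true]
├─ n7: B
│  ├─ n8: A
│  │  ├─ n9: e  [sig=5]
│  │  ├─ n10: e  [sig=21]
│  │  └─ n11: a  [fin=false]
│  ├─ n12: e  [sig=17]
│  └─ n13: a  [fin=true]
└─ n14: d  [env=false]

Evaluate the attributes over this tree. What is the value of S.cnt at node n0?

1. n2.ok = "ur"  ["ur"]
2. n2.depth = true  [true]
3. n2.sig = true  [true]
4. n3.fin = false  [terminal]
5. n2.lim = 20  [len(A.ok) + 18]
6. n4.off = false  [A.lim > 20]
7. n5.lim = true  [terminal]
8. n6.env = true  [terminal]
9. n4.idx = 10  [10]
10. n4.pre = "zk"  ["zk"]
11. n4.cnt = false  [d.env and B.off]
12. n1.cnt = "k"  [if B.cnt then B.pre else "k"]
13. n1.lab = true  [B.idx == 10]
14. n7.off = true  [true]
15. n8.ok = "up"  ["up"]
16. n8.depth = false  [not B.off]
17. n8.sig = false  [B.off == false]
18. n9.sig = 5  [terminal]
19. n10.sig = 21  [terminal]
20. n11.fin = false  [terminal]
21. n8.lim = 11  [(if A.depth then e₀.sig else e₁.sig) - 10]
22. n12.sig = 17  [terminal]
23. n13.fin = true  [terminal]
24. n7.idx = 29  [e.sig + 12]
25. n7.pre = "yu"  ["yu"]
26. n7.cnt = false  [B.off == false]
27. n14.env = false  [terminal]
28. n0.cnt = "kyu"  [S₁.cnt ++ B.pre]
29. n0.lab = true  [B.idx > 28]

"kyu"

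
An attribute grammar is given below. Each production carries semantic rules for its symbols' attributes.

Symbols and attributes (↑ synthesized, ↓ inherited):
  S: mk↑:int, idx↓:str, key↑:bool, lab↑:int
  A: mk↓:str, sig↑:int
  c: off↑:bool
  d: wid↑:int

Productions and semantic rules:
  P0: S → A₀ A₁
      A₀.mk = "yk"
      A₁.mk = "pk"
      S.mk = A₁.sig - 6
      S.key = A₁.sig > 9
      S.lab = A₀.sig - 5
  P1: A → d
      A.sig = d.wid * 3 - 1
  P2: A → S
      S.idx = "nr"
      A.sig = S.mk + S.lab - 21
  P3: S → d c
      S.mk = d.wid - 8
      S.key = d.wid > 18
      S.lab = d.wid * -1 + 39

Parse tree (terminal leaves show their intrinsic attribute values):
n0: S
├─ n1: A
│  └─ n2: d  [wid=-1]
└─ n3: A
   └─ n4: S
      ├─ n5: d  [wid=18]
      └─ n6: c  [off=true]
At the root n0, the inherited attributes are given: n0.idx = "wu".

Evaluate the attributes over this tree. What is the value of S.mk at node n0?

4

1. n0.idx = "wu"  [given at root]
2. n1.mk = "yk"  ["yk"]
3. n2.wid = -1  [terminal]
4. n1.sig = -4  [d.wid * 3 - 1]
5. n3.mk = "pk"  ["pk"]
6. n4.idx = "nr"  ["nr"]
7. n5.wid = 18  [terminal]
8. n6.off = true  [terminal]
9. n4.mk = 10  [d.wid - 8]
10. n4.key = false  [d.wid > 18]
11. n4.lab = 21  [d.wid * -1 + 39]
12. n3.sig = 10  [S.mk + S.lab - 21]
13. n0.mk = 4  [A₁.sig - 6]
14. n0.key = true  [A₁.sig > 9]
15. n0.lab = -9  [A₀.sig - 5]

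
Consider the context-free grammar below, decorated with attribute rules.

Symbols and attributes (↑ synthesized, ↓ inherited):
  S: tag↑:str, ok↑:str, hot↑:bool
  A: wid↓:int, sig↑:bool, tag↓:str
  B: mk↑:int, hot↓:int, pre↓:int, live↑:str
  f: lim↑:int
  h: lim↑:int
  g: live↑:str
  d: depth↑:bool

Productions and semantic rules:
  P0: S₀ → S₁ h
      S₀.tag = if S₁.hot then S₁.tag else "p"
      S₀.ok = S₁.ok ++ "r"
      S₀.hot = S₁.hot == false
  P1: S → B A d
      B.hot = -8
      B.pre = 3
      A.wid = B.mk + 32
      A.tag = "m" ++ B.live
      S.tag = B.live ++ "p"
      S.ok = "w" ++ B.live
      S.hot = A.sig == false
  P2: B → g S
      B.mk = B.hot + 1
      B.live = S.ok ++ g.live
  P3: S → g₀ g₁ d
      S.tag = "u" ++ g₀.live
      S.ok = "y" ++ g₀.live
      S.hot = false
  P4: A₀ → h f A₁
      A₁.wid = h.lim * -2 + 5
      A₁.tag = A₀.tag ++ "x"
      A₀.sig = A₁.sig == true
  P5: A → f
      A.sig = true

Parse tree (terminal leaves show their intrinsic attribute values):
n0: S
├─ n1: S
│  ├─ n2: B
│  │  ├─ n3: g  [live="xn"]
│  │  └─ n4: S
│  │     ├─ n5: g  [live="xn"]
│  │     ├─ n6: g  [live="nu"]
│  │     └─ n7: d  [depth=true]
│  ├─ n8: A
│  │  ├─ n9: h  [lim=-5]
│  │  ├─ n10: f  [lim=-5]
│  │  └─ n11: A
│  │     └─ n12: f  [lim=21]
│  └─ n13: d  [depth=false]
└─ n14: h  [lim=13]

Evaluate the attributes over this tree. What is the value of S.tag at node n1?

1. n2.hot = -8  [-8]
2. n2.pre = 3  [3]
3. n3.live = "xn"  [terminal]
4. n5.live = "xn"  [terminal]
5. n6.live = "nu"  [terminal]
6. n7.depth = true  [terminal]
7. n4.tag = "uxn"  ["u" ++ g₀.live]
8. n4.ok = "yxn"  ["y" ++ g₀.live]
9. n4.hot = false  [false]
10. n2.mk = -7  [B.hot + 1]
11. n2.live = "yxnxn"  [S.ok ++ g.live]
12. n8.wid = 25  [B.mk + 32]
13. n8.tag = "myxnxn"  ["m" ++ B.live]
14. n9.lim = -5  [terminal]
15. n10.lim = -5  [terminal]
16. n11.wid = 15  [h.lim * -2 + 5]
17. n11.tag = "myxnxnx"  [A₀.tag ++ "x"]
18. n12.lim = 21  [terminal]
19. n11.sig = true  [true]
20. n8.sig = true  [A₁.sig == true]
21. n13.depth = false  [terminal]
22. n1.tag = "yxnxnp"  [B.live ++ "p"]
23. n1.ok = "wyxnxn"  ["w" ++ B.live]
24. n1.hot = false  [A.sig == false]
25. n14.lim = 13  [terminal]
26. n0.tag = "p"  [if S₁.hot then S₁.tag else "p"]
27. n0.ok = "wyxnxnr"  [S₁.ok ++ "r"]
28. n0.hot = true  [S₁.hot == false]

"yxnxnp"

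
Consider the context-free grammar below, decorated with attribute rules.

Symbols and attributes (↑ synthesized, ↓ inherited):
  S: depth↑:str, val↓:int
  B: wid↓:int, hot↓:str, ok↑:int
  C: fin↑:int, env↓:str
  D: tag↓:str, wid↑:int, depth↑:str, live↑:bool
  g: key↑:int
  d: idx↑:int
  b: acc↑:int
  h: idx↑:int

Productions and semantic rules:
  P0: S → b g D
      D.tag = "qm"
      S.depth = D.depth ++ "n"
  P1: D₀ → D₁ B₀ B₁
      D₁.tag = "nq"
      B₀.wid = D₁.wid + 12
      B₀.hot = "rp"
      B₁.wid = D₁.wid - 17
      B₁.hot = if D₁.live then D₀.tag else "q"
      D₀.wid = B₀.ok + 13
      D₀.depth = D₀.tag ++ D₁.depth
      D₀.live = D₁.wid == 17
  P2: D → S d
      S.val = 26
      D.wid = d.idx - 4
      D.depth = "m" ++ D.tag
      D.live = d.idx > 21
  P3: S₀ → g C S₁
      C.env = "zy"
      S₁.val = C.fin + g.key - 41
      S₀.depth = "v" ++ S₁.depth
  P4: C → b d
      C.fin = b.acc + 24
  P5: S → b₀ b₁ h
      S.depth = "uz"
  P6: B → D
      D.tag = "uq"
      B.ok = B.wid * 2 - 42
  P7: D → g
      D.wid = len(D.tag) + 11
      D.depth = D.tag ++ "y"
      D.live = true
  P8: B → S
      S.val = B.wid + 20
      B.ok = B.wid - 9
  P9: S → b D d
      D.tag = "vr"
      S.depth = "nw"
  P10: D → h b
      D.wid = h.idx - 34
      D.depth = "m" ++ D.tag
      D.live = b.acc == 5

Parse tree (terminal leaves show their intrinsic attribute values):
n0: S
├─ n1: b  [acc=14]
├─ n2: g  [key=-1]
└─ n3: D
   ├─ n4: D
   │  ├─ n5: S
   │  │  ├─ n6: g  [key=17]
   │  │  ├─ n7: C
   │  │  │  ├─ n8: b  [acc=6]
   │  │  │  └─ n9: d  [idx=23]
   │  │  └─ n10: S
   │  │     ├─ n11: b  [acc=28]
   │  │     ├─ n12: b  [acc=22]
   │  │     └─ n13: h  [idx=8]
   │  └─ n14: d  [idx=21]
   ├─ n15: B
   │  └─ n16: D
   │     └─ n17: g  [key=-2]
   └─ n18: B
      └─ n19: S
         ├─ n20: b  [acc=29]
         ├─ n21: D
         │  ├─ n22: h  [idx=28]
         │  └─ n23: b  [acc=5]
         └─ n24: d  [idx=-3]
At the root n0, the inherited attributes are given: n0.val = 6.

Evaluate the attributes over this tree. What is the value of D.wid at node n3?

1. n0.val = 6  [given at root]
2. n1.acc = 14  [terminal]
3. n2.key = -1  [terminal]
4. n3.tag = "qm"  ["qm"]
5. n4.tag = "nq"  ["nq"]
6. n5.val = 26  [26]
7. n6.key = 17  [terminal]
8. n7.env = "zy"  ["zy"]
9. n8.acc = 6  [terminal]
10. n9.idx = 23  [terminal]
11. n7.fin = 30  [b.acc + 24]
12. n10.val = 6  [C.fin + g.key - 41]
13. n11.acc = 28  [terminal]
14. n12.acc = 22  [terminal]
15. n13.idx = 8  [terminal]
16. n10.depth = "uz"  ["uz"]
17. n5.depth = "vuz"  ["v" ++ S₁.depth]
18. n14.idx = 21  [terminal]
19. n4.wid = 17  [d.idx - 4]
20. n4.depth = "mnq"  ["m" ++ D.tag]
21. n4.live = false  [d.idx > 21]
22. n15.wid = 29  [D₁.wid + 12]
23. n15.hot = "rp"  ["rp"]
24. n16.tag = "uq"  ["uq"]
25. n17.key = -2  [terminal]
26. n16.wid = 13  [len(D.tag) + 11]
27. n16.depth = "uqy"  [D.tag ++ "y"]
28. n16.live = true  [true]
29. n15.ok = 16  [B.wid * 2 - 42]
30. n18.wid = 0  [D₁.wid - 17]
31. n18.hot = "q"  [if D₁.live then D₀.tag else "q"]
32. n19.val = 20  [B.wid + 20]
33. n20.acc = 29  [terminal]
34. n21.tag = "vr"  ["vr"]
35. n22.idx = 28  [terminal]
36. n23.acc = 5  [terminal]
37. n21.wid = -6  [h.idx - 34]
38. n21.depth = "mvr"  ["m" ++ D.tag]
39. n21.live = true  [b.acc == 5]
40. n24.idx = -3  [terminal]
41. n19.depth = "nw"  ["nw"]
42. n18.ok = -9  [B.wid - 9]
43. n3.wid = 29  [B₀.ok + 13]
44. n3.depth = "qmmnq"  [D₀.tag ++ D₁.depth]
45. n3.live = true  [D₁.wid == 17]
46. n0.depth = "qmmnqn"  [D.depth ++ "n"]

29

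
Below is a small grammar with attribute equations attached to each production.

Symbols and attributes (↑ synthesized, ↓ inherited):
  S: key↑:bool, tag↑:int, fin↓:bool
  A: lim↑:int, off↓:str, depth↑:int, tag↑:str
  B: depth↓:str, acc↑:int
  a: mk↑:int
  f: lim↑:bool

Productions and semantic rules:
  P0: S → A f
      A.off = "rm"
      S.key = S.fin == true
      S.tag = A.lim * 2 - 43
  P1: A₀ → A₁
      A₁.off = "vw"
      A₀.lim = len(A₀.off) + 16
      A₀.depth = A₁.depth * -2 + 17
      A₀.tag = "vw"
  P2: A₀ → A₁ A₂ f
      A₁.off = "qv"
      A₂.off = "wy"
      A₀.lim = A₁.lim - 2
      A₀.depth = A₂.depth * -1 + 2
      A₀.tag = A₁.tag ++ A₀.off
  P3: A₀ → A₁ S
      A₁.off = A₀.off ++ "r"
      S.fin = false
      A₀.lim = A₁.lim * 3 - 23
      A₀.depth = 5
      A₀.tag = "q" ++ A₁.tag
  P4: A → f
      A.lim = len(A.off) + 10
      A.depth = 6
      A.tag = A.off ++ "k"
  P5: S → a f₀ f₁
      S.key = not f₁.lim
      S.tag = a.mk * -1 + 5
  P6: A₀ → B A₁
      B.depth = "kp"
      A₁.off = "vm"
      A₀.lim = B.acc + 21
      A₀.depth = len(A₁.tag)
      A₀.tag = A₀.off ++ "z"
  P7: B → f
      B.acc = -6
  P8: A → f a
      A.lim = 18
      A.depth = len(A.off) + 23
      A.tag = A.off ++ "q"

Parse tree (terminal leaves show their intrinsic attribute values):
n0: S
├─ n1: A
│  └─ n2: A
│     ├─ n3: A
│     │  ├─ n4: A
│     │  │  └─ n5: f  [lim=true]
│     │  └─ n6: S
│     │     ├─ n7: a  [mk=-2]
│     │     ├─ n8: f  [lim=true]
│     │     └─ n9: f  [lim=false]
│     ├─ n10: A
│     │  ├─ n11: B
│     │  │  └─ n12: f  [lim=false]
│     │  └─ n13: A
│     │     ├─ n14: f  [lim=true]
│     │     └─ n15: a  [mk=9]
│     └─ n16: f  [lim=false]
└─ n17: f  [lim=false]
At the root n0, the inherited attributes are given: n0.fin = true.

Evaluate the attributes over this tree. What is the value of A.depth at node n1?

1. n0.fin = true  [given at root]
2. n1.off = "rm"  ["rm"]
3. n2.off = "vw"  ["vw"]
4. n3.off = "qv"  ["qv"]
5. n4.off = "qvr"  [A₀.off ++ "r"]
6. n5.lim = true  [terminal]
7. n4.lim = 13  [len(A.off) + 10]
8. n4.depth = 6  [6]
9. n4.tag = "qvrk"  [A.off ++ "k"]
10. n6.fin = false  [false]
11. n7.mk = -2  [terminal]
12. n8.lim = true  [terminal]
13. n9.lim = false  [terminal]
14. n6.key = true  [not f₁.lim]
15. n6.tag = 7  [a.mk * -1 + 5]
16. n3.lim = 16  [A₁.lim * 3 - 23]
17. n3.depth = 5  [5]
18. n3.tag = "qqvrk"  ["q" ++ A₁.tag]
19. n10.off = "wy"  ["wy"]
20. n11.depth = "kp"  ["kp"]
21. n12.lim = false  [terminal]
22. n11.acc = -6  [-6]
23. n13.off = "vm"  ["vm"]
24. n14.lim = true  [terminal]
25. n15.mk = 9  [terminal]
26. n13.lim = 18  [18]
27. n13.depth = 25  [len(A.off) + 23]
28. n13.tag = "vmq"  [A.off ++ "q"]
29. n10.lim = 15  [B.acc + 21]
30. n10.depth = 3  [len(A₁.tag)]
31. n10.tag = "wyz"  [A₀.off ++ "z"]
32. n16.lim = false  [terminal]
33. n2.lim = 14  [A₁.lim - 2]
34. n2.depth = -1  [A₂.depth * -1 + 2]
35. n2.tag = "qqvrkvw"  [A₁.tag ++ A₀.off]
36. n1.lim = 18  [len(A₀.off) + 16]
37. n1.depth = 19  [A₁.depth * -2 + 17]
38. n1.tag = "vw"  ["vw"]
39. n17.lim = false  [terminal]
40. n0.key = true  [S.fin == true]
41. n0.tag = -7  [A.lim * 2 - 43]

19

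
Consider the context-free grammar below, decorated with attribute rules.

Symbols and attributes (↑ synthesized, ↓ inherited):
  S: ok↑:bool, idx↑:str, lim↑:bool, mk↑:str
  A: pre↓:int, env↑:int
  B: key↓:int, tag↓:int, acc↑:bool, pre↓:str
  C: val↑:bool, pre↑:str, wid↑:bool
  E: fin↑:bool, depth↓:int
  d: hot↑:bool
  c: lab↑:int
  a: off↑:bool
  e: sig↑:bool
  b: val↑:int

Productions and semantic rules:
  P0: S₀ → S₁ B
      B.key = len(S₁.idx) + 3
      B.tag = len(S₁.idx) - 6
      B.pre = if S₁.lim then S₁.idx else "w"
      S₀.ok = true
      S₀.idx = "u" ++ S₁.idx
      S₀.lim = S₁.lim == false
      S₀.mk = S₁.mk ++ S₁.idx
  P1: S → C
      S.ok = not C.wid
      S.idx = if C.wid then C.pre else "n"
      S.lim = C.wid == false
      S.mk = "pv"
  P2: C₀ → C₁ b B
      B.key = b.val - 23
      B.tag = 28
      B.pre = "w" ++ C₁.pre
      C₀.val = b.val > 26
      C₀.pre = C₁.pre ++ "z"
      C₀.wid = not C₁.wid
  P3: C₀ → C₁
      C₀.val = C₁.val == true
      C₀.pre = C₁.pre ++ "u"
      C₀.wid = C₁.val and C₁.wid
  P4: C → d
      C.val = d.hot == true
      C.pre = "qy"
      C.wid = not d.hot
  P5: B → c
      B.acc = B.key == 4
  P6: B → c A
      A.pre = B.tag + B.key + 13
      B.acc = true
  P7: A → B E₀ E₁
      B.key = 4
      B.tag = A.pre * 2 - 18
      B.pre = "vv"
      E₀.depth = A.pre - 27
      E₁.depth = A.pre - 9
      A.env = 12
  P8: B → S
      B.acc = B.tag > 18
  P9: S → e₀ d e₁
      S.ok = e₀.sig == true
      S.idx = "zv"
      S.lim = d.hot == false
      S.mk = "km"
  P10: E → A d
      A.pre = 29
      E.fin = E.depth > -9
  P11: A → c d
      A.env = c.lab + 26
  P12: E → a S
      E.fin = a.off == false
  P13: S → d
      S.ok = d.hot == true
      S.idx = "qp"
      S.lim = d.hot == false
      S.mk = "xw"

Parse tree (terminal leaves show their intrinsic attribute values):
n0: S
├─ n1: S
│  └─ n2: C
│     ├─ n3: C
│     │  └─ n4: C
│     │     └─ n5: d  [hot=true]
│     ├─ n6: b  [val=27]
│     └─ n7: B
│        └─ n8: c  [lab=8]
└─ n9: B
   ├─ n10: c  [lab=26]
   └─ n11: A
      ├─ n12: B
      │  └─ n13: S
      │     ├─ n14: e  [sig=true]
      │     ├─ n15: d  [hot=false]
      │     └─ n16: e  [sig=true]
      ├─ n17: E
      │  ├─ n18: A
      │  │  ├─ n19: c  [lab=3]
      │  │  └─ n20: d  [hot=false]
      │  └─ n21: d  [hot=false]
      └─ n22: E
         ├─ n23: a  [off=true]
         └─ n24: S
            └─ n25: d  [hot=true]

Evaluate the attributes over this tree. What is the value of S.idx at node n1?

1. n5.hot = true  [terminal]
2. n4.val = true  [d.hot == true]
3. n4.pre = "qy"  ["qy"]
4. n4.wid = false  [not d.hot]
5. n3.val = true  [C₁.val == true]
6. n3.pre = "qyu"  [C₁.pre ++ "u"]
7. n3.wid = false  [C₁.val and C₁.wid]
8. n6.val = 27  [terminal]
9. n7.key = 4  [b.val - 23]
10. n7.tag = 28  [28]
11. n7.pre = "wqyu"  ["w" ++ C₁.pre]
12. n8.lab = 8  [terminal]
13. n7.acc = true  [B.key == 4]
14. n2.val = true  [b.val > 26]
15. n2.pre = "qyuz"  [C₁.pre ++ "z"]
16. n2.wid = true  [not C₁.wid]
17. n1.ok = false  [not C.wid]
18. n1.idx = "qyuz"  [if C.wid then C.pre else "n"]
19. n1.lim = false  [C.wid == false]
20. n1.mk = "pv"  ["pv"]
21. n9.key = 7  [len(S₁.idx) + 3]
22. n9.tag = -2  [len(S₁.idx) - 6]
23. n9.pre = "w"  [if S₁.lim then S₁.idx else "w"]
24. n10.lab = 26  [terminal]
25. n11.pre = 18  [B.tag + B.key + 13]
26. n12.key = 4  [4]
27. n12.tag = 18  [A.pre * 2 - 18]
28. n12.pre = "vv"  ["vv"]
29. n14.sig = true  [terminal]
30. n15.hot = false  [terminal]
31. n16.sig = true  [terminal]
32. n13.ok = true  [e₀.sig == true]
33. n13.idx = "zv"  ["zv"]
34. n13.lim = true  [d.hot == false]
35. n13.mk = "km"  ["km"]
36. n12.acc = false  [B.tag > 18]
37. n17.depth = -9  [A.pre - 27]
38. n18.pre = 29  [29]
39. n19.lab = 3  [terminal]
40. n20.hot = false  [terminal]
41. n18.env = 29  [c.lab + 26]
42. n21.hot = false  [terminal]
43. n17.fin = false  [E.depth > -9]
44. n22.depth = 9  [A.pre - 9]
45. n23.off = true  [terminal]
46. n25.hot = true  [terminal]
47. n24.ok = true  [d.hot == true]
48. n24.idx = "qp"  ["qp"]
49. n24.lim = false  [d.hot == false]
50. n24.mk = "xw"  ["xw"]
51. n22.fin = false  [a.off == false]
52. n11.env = 12  [12]
53. n9.acc = true  [true]
54. n0.ok = true  [true]
55. n0.idx = "uqyuz"  ["u" ++ S₁.idx]
56. n0.lim = true  [S₁.lim == false]
57. n0.mk = "pvqyuz"  [S₁.mk ++ S₁.idx]

"qyuz"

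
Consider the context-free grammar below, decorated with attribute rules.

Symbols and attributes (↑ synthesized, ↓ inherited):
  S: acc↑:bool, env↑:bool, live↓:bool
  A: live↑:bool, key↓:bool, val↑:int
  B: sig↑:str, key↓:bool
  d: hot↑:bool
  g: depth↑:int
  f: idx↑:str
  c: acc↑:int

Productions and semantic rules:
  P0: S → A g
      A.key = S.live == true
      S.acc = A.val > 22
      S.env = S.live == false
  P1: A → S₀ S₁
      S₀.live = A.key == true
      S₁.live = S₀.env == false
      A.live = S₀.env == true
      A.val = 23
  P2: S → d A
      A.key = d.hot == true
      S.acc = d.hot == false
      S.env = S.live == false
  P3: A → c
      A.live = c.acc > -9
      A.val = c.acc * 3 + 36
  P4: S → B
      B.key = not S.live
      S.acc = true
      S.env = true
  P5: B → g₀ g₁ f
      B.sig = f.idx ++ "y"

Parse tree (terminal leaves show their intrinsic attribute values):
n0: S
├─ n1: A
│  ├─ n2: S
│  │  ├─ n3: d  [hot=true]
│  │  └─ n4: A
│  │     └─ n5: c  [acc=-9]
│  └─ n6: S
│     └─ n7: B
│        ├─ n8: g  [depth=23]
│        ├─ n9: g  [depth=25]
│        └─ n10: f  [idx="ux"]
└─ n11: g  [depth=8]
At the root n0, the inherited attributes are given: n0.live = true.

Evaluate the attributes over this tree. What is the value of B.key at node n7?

false

1. n0.live = true  [given at root]
2. n1.key = true  [S.live == true]
3. n2.live = true  [A.key == true]
4. n3.hot = true  [terminal]
5. n4.key = true  [d.hot == true]
6. n5.acc = -9  [terminal]
7. n4.live = false  [c.acc > -9]
8. n4.val = 9  [c.acc * 3 + 36]
9. n2.acc = false  [d.hot == false]
10. n2.env = false  [S.live == false]
11. n6.live = true  [S₀.env == false]
12. n7.key = false  [not S.live]
13. n8.depth = 23  [terminal]
14. n9.depth = 25  [terminal]
15. n10.idx = "ux"  [terminal]
16. n7.sig = "uxy"  [f.idx ++ "y"]
17. n6.acc = true  [true]
18. n6.env = true  [true]
19. n1.live = false  [S₀.env == true]
20. n1.val = 23  [23]
21. n11.depth = 8  [terminal]
22. n0.acc = true  [A.val > 22]
23. n0.env = false  [S.live == false]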